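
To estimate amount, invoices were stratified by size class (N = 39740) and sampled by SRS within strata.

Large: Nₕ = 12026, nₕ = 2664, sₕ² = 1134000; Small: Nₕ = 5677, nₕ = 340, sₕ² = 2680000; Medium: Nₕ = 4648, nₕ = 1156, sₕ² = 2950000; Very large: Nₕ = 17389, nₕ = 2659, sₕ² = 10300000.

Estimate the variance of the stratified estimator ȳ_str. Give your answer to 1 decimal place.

Var(ȳ_str) = Σₕ Wₕ²(1 − fₕ)sₕ²/nₕ with Wₕ = Nₕ/N, N = 39740.
Large: Wₕ = 0.30261701; term = 0.30261701²·(1 − 0.22152004)·1134000/2664 = 30.346803.
Small: Wₕ = 0.14285355; term = 0.14285355²·(1 − 0.05989079)·2680000/340 = 151.22244.
Medium: Wₕ = 0.11696024; term = 0.11696024²·(1 − 0.24870912)·2950000/1156 = 26.227012.
Very large: Wₕ = 0.43756920; term = 0.43756920²·(1 − 0.15291276)·10300000/2659 = 628.2616.
Sum = 836.05786.

836.1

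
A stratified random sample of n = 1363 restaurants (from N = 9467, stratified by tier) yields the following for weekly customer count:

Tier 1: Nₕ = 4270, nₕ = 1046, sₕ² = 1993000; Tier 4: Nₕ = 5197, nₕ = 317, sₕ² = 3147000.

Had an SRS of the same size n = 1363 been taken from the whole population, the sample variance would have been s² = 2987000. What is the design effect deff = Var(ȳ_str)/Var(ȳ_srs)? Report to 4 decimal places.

1.6535

Var(ȳ_str) = Σ Wₕ²(1−fₕ)sₕ²/nₕ with Wₕ = Nₕ/9467:
  Tier 1: (4270/9467)²·(1−1046/4270)·1993000/1046 = 292.66701
  Tier 4: (5197/9467)²·(1−317/5197)·3147000/317 = 2809.2169
  → Var(ȳ_str) = 3101.8839.
Var(ȳ_srs) = (1 − 1363/9467)·2987000/1363 = 1875.9723.
deff = 3101.8839 / 1875.9723 = 1.6535.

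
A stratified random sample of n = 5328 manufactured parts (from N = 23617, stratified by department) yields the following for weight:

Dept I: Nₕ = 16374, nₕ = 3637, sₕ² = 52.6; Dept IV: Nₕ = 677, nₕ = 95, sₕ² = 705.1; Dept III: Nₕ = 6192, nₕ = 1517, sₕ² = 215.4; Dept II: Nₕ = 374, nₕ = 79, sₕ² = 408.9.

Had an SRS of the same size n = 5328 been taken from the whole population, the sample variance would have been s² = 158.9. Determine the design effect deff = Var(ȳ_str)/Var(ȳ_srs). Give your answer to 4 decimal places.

0.8246

Var(ȳ_str) = Σ Wₕ²(1−fₕ)sₕ²/nₕ with Wₕ = Nₕ/23617:
  Dept I: (16374/23617)²·(1−3637/16374)·52.6/3637 = 0.005407729
  Dept IV: (677/23617)²·(1−95/677)·705.1/95 = 0.005243114
  Dept III: (6192/23617)²·(1−1517/6192)·215.4/1517 = 0.0073692488
  Dept II: (374/23617)²·(1−79/374)·408.9/79 = 0.0010238449
  → Var(ȳ_str) = 0.019043937.
Var(ȳ_srs) = (1 − 5328/23617)·158.9/5328 = 0.023095369.
deff = 0.019043937 / 0.023095369 = 0.8246.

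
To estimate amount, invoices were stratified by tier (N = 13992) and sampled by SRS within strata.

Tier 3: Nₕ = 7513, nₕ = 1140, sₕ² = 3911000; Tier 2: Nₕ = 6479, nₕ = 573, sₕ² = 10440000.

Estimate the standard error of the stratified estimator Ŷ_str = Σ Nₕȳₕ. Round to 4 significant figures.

Var(Ŷ_str) = Σₕ Nₕ²(1 − fₕ)sₕ²/nₕ.
Tier 3: 7513²·(1 − 1140/7513)·3911000/1140 = 1.642632 × 10^11.
Tier 2: 6479²·(1 − 573/6479)·10440000/573 = 6.9718382 × 10^11.
Sum = 8.6144702 × 10^11.
SE = √(8.6144702 × 10^11) = 928100.

928100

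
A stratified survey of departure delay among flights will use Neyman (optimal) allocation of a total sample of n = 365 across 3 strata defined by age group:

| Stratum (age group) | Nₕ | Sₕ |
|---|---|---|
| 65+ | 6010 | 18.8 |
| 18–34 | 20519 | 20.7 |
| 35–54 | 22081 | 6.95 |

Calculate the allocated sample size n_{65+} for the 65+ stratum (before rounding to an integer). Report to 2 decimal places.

Neyman allocation: nₕ = n·NₕSₕ / Σⱼ NⱼSⱼ.
Σ NⱼSⱼ = 6010·18.8 + 20519·20.7 + 22081·6.95 = 691194.25.
n_{65+} = 365·6010·18.8 / 691194.25 = 59.67.

59.67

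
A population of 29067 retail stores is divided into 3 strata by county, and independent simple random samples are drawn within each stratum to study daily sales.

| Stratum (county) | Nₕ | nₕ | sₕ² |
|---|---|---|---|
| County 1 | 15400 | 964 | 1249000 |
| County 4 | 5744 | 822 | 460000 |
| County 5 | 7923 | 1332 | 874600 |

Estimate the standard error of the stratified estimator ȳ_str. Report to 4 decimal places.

Var(ȳ_str) = Σₕ Wₕ²(1 − fₕ)sₕ²/nₕ with Wₕ = Nₕ/N, N = 29067.
County 1: Wₕ = 0.52981044; term = 0.52981044²·(1 − 0.06259740)·1249000/964 = 340.92008.
County 4: Wₕ = 0.19761241; term = 0.19761241²·(1 − 0.14310585)·460000/822 = 18.725854.
County 5: Wₕ = 0.27257715; term = 0.27257715²·(1 − 0.16811814)·874600/1332 = 40.583154.
Sum = 400.22909.
SE = √(400.22909) = 20.0057.

20.0057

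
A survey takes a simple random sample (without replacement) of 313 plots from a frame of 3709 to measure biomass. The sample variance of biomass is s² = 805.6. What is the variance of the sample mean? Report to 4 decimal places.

2.3566

Under SRS without replacement, Var(ȳ) = (1 − f)·s²/n with f = n/N = 313/3709 = 0.08438932.
Var(ȳ) = (1 − 0.08438932)·805.6/313 = 0.91561068·2.5738019 = 2.3566005.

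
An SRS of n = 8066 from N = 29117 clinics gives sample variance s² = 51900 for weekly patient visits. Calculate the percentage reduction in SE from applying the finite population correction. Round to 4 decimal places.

14.9718

f = n/N = 8066/29117 = 0.27702030.
SE_no-fpc = √(s²/n) = 2.5366151; SE_fpc = √((1−f)s²/n) = 2.1568385.
Ratio = √(1−f) = 0.85028213. Reduction = 100·(1 − 0.85028213) = 14.9718%.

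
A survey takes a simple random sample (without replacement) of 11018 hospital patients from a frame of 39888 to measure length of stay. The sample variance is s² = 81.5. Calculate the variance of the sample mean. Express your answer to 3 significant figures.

0.00535

Under SRS without replacement, Var(ȳ) = (1 − f)·s²/n with f = n/N = 11018/39888 = 0.27622343.
Var(ȳ) = (1 − 0.27622343)·81.5/11018 = 0.72377657·0.0073969867 = 0.0053537657.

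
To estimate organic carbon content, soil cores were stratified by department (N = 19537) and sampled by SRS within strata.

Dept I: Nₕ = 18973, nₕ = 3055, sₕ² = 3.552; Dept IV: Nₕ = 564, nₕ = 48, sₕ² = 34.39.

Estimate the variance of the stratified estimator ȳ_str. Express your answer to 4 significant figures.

Var(ȳ_str) = Σₕ Wₕ²(1 − fₕ)sₕ²/nₕ with Wₕ = Nₕ/N, N = 19537.
Dept I: Wₕ = 0.97113170; term = 0.97113170²·(1 − 0.16101829)·3.552/3055 = 9.1996329 × 10^-4.
Dept IV: Wₕ = 0.02886830; term = 0.02886830²·(1 − 0.08510638)·34.39/48 = 5.4626577 × 10^-4.
Sum = 0.0014662291.

0.001466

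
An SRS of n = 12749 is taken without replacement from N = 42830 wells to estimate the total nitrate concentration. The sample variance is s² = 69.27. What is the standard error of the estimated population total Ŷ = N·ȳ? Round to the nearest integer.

2646

Var(Ŷ) = N²·Var(ȳ) = N²·(1 − n/N)·s²/n.
f = 12749/42830 = 0.29766519; Var(ȳ) = 0.70233481·69.27/12749 = 0.003816043.
Var(Ŷ) = 42830² · 0.003816043 = 7.0001832 × 10^6.
SE(Ŷ) = √(7.0001832 × 10^6) = 2646.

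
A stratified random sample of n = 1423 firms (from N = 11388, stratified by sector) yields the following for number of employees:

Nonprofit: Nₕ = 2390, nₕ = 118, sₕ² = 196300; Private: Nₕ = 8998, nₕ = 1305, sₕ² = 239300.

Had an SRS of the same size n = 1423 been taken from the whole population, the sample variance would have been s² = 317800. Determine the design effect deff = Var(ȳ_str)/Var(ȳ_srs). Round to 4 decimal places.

Var(ȳ_str) = Σ Wₕ²(1−fₕ)sₕ²/nₕ with Wₕ = Nₕ/11388:
  Nonprofit: (2390/11388)²·(1−118/2390)·196300/118 = 69.654568
  Private: (8998/11388)²·(1−1305/8998)·239300/1305 = 97.876626
  → Var(ȳ_str) = 167.53119.
Var(ȳ_srs) = (1 − 1423/11388)·317800/1423 = 195.42442.
deff = 167.53119 / 195.42442 = 0.8573.

0.8573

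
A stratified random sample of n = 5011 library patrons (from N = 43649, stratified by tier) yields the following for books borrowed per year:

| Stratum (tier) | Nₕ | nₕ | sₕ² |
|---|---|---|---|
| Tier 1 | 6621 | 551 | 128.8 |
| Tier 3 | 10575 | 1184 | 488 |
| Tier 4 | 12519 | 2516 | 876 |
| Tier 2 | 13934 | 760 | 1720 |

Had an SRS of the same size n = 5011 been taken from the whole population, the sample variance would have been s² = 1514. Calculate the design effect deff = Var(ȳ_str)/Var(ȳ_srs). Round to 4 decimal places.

Var(ȳ_str) = Σ Wₕ²(1−fₕ)sₕ²/nₕ with Wₕ = Nₕ/43649:
  Tier 1: (6621/43649)²·(1−551/6621)·128.8/551 = 0.0049309199
  Tier 3: (10575/43649)²·(1−1184/10575)·488/1184 = 0.021483832
  Tier 4: (12519/43649)²·(1−2516/12519)·876/2516 = 0.022884677
  Tier 2: (13934/43649)²·(1−760/13934)·1720/760 = 0.21805182
  → Var(ȳ_str) = 0.26735125.
Var(ȳ_srs) = (1 − 5011/43649)·1514/5011 = 0.26744951.
deff = 0.26735125 / 0.26744951 = 0.9996.

0.9996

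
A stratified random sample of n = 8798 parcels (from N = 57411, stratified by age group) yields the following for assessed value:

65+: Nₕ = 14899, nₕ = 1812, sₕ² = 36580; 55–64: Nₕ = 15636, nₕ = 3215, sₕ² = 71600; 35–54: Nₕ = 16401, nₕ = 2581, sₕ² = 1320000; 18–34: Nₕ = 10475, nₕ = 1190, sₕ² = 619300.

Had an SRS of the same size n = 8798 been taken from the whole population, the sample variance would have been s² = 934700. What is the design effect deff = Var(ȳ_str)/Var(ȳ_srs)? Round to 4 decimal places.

Var(ȳ_str) = Σ Wₕ²(1−fₕ)sₕ²/nₕ with Wₕ = Nₕ/57411:
  65+: (14899/57411)²·(1−1812/14899)·36580/1812 = 1.1942425
  55–64: (15636/57411)²·(1−3215/15636)·71600/3215 = 1.3122726
  35–54: (16401/57411)²·(1−2581/16401)·1320000/2581 = 35.170138
  18–34: (10475/57411)²·(1−1190/10475)·619300/1190 = 15.356768
  → Var(ȳ_str) = 53.033421.
Var(ȳ_srs) = (1 − 8798/57411)·934700/8798 = 89.959202.
deff = 53.033421 / 89.959202 = 0.5895.

0.5895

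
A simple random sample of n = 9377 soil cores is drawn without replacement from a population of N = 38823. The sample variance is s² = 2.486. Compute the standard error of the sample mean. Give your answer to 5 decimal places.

0.01418

Under SRS without replacement, Var(ȳ) = (1 − f)·s²/n with f = n/N = 9377/38823 = 0.24153208.
Var(ȳ) = (1 − 0.24153208)·2.486/9377 = 0.75846792·2.6511678 × 10^-4 = 2.0108257 × 10^-4.
SE(ȳ) = √(2.0108257 × 10^-4) = 0.01418.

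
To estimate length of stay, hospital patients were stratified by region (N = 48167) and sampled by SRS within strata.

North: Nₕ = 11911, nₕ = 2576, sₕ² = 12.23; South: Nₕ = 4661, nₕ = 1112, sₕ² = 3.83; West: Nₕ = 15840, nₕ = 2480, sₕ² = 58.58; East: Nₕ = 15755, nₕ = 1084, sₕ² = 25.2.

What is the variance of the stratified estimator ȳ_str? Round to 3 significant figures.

0.00472

Var(ȳ_str) = Σₕ Wₕ²(1 − fₕ)sₕ²/nₕ with Wₕ = Nₕ/N, N = 48167.
North: Wₕ = 0.24728549; term = 0.24728549²·(1 − 0.21627067)·12.23/2576 = 2.2753277 × 10^-4.
South: Wₕ = 0.09676750; term = 0.09676750²·(1 − 0.23857541)·3.83/1112 = 2.4557259 × 10^-5.
West: Wₕ = 0.32885586; term = 0.32885586²·(1 − 0.15656566)·58.58/2480 = 0.0021545676.
East: Wₕ = 0.32709116; term = 0.32709116²·(1 − 0.06880355)·25.2/1084 = 0.002316062.
Sum = 0.0047227196.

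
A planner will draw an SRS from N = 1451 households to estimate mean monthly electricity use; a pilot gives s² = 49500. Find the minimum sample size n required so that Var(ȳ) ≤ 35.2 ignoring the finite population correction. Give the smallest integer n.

1407

Without fpc, n₀ = s²/D = 49500/35.2 = 1406.2500.
Rounding up, n = 1407.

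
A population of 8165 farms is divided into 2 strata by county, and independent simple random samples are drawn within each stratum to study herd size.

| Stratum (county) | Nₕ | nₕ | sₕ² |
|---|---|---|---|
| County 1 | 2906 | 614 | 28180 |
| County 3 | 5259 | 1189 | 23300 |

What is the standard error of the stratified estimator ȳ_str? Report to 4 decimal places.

3.2980

Var(ȳ_str) = Σₕ Wₕ²(1 − fₕ)sₕ²/nₕ with Wₕ = Nₕ/N, N = 8165.
County 1: Wₕ = 0.35590937; term = 0.35590937²·(1 − 0.21128699)·28180/614 = 4.5853286.
County 3: Wₕ = 0.64409063; term = 0.64409063²·(1 − 0.22608861)·23300/1189 = 6.2915734.
Sum = 10.876902.
SE = √(10.876902) = 3.2980.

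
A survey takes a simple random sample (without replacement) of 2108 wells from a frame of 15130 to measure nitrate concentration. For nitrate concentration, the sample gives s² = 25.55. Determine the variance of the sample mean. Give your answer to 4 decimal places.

0.0104

Under SRS without replacement, Var(ȳ) = (1 − f)·s²/n with f = n/N = 2108/15130 = 0.13932584.
Var(ȳ) = (1 − 0.13932584)·25.55/2108 = 0.86067416·0.012120493 = 0.010431795.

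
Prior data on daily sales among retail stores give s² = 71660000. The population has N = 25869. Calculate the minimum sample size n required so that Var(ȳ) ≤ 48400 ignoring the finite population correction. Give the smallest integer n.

Without fpc, n₀ = s²/D = 71660000/48400 = 1480.5785.
Rounding up, n = 1481.

1481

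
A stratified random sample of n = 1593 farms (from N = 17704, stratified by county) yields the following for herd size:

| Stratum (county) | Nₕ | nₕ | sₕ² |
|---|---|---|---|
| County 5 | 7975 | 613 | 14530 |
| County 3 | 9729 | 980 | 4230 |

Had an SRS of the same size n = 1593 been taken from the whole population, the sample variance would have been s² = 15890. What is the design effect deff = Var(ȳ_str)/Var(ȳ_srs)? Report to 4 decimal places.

Var(ȳ_str) = Σ Wₕ²(1−fₕ)sₕ²/nₕ with Wₕ = Nₕ/17704:
  County 5: (7975/17704)²·(1−613/7975)·14530/613 = 4.44006
  County 3: (9729/17704)²·(1−980/9729)·4230/980 = 1.1721903
  → Var(ȳ_str) = 5.6122503.
Var(ȳ_srs) = (1 − 1593/17704)·15890/1593 = 9.0773529.
deff = 5.6122503 / 9.0773529 = 0.6183.

0.6183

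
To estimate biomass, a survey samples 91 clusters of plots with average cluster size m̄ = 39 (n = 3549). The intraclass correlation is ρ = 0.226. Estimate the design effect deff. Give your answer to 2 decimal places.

9.59

deff = 1 + (39 − 1)·0.226 = 1 + 8.588 = 9.588.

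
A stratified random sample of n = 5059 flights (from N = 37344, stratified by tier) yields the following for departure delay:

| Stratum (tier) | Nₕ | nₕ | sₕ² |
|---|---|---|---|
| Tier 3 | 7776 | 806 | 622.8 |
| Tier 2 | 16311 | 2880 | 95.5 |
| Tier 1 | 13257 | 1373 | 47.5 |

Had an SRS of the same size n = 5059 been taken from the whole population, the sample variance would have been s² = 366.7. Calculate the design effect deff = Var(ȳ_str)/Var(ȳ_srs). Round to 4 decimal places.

Var(ȳ_str) = Σ Wₕ²(1−fₕ)sₕ²/nₕ with Wₕ = Nₕ/37344:
  Tier 3: (7776/37344)²·(1−806/7776)·622.8/806 = 0.030030387
  Tier 2: (16311/37344)²·(1−2880/16311)·95.5/2880 = 0.0052090455
  Tier 1: (13257/37344)²·(1−1373/13257)·47.5/1373 = 0.0039083127
  → Var(ȳ_str) = 0.039147745.
Var(ȳ_srs) = (1 − 5059/37344)·366.7/5059 = 0.062665165.
deff = 0.039147745 / 0.062665165 = 0.6247.

0.6247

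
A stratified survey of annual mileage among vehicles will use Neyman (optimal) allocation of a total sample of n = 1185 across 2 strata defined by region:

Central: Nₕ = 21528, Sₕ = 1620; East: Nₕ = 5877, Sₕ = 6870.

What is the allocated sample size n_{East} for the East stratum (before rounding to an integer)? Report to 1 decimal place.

Neyman allocation: nₕ = n·NₕSₕ / Σⱼ NⱼSⱼ.
Σ NⱼSⱼ = 21528·1620 + 5877·6870 = 7.525035 × 10^7.
n_{East} = 1185·5877·6870 / (7.525035 × 10^7) = 635.8.

635.8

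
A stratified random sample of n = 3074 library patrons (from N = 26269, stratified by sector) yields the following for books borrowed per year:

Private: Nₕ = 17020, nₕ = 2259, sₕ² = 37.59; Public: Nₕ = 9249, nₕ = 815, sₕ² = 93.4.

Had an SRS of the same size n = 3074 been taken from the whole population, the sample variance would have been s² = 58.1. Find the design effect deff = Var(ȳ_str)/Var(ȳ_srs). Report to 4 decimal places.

Var(ȳ_str) = Σ Wₕ²(1−fₕ)sₕ²/nₕ with Wₕ = Nₕ/26269:
  Private: (17020/26269)²·(1−2259/17020)·37.59/2259 = 0.0060582104
  Public: (9249/26269)²·(1−815/9249)·93.4/815 = 0.012954796
  → Var(ȳ_str) = 0.019013006.
Var(ȳ_srs) = (1 − 3074/26269)·58.1/3074 = 0.016688723.
deff = 0.019013006 / 0.016688723 = 1.1393.

1.1393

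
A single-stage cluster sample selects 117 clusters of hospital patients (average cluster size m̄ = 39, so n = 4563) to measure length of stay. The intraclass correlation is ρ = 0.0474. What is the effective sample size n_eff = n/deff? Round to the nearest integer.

deff = 1 + (39 − 1)·0.0474 = 1 + 1.8012 = 2.8012.
n_eff = 4563 / 2.8012 = 1629.

1629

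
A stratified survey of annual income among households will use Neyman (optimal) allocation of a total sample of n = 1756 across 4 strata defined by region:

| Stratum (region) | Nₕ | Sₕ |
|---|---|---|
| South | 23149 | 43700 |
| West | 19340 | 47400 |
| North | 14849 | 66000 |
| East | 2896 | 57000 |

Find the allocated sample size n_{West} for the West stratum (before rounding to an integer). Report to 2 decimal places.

Neyman allocation: nₕ = n·NₕSₕ / Σⱼ NⱼSⱼ.
Σ NⱼSⱼ = 23149·43700 + 19340·47400 + 14849·66000 + 2896·57000 = 3.0734333 × 10^9.
n_{West} = 1756·19340·47400 / (3.0734333 × 10^9) = 523.76.

523.76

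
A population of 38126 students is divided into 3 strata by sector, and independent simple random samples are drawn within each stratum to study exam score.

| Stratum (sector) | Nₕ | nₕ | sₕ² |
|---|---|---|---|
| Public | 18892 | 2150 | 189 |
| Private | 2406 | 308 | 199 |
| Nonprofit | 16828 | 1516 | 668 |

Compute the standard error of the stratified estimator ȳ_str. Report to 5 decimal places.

Var(ȳ_str) = Σₕ Wₕ²(1 − fₕ)sₕ²/nₕ with Wₕ = Nₕ/N, N = 38126.
Public: Wₕ = 0.49551487; term = 0.49551487²·(1 − 0.11380479)·189/2150 = 0.019127849.
Private: Wₕ = 0.06310654; term = 0.06310654²·(1 − 0.12801330)·199/308 = 0.0022436803.
Nonprofit: Wₕ = 0.44137859; term = 0.44137859²·(1 − 0.09008795)·668/1516 = 0.078108662.
Sum = 0.099480191.
SE = √(0.099480191) = 0.31540.

0.31540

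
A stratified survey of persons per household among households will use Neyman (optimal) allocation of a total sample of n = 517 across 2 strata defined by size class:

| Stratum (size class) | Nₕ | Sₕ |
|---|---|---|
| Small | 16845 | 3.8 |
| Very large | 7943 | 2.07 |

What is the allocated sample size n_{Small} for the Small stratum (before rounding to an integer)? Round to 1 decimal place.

Neyman allocation: nₕ = n·NₕSₕ / Σⱼ NⱼSⱼ.
Σ NⱼSⱼ = 16845·3.8 + 7943·2.07 = 80453.01.
n_{Small} = 517·16845·3.8 / 80453.01 = 411.3.

411.3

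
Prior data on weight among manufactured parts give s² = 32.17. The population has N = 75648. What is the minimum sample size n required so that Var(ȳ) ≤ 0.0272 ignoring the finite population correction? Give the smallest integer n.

1183

Without fpc, n₀ = s²/D = 32.17/0.0272 = 1182.7206.
Rounding up, n = 1183.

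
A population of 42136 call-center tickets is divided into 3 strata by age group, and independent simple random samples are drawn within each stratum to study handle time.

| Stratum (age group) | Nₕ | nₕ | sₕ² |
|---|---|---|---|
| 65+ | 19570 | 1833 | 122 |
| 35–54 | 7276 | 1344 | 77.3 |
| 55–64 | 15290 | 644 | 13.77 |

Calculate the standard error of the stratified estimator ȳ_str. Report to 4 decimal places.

0.1308

Var(ȳ_str) = Σₕ Wₕ²(1 − fₕ)sₕ²/nₕ with Wₕ = Nₕ/N, N = 42136.
65+: Wₕ = 0.46444845; term = 0.46444845²·(1 − 0.09366377)·122/1833 = 0.01301253.
35–54: Wₕ = 0.17267894; term = 0.17267894²·(1 − 0.18471688)·77.3/1344 = 0.001398194.
55–64: Wₕ = 0.36287260; term = 0.36287260²·(1 − 0.04211903)·13.77/644 = 0.0026969195.
Sum = 0.017107644.
SE = √(0.017107644) = 0.1308.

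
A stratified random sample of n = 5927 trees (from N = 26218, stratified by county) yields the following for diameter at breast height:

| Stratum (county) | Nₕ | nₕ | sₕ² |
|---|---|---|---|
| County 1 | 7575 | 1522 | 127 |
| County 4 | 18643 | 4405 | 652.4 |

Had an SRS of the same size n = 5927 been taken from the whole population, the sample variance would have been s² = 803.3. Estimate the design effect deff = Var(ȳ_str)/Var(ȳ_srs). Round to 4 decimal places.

Var(ȳ_str) = Σ Wₕ²(1−fₕ)sₕ²/nₕ with Wₕ = Nₕ/26218:
  County 1: (7575/26218)²·(1−1522/7575)·127/1522 = 0.0055660008
  County 4: (18643/26218)²·(1−4405/18643)·652.4/4405 = 0.057191793
  → Var(ȳ_str) = 0.062757794.
Var(ȳ_srs) = (1 − 5927/26218)·803.3/5927 = 0.10489305.
deff = 0.062757794 / 0.10489305 = 0.5983.

0.5983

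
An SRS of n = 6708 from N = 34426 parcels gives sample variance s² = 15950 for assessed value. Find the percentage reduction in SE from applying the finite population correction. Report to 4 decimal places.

10.2700

f = n/N = 6708/34426 = 0.19485273.
SE_no-fpc = √(s²/n) = 1.541998; SE_fpc = √((1−f)s²/n) = 1.3836348.
Ratio = √(1−f) = 0.89729999. Reduction = 100·(1 − 0.89729999) = 10.2700%.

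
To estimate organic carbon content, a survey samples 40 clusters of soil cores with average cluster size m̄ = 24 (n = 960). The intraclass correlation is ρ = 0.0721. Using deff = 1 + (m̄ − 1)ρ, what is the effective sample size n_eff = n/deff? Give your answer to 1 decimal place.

361.1

deff = 1 + (24 − 1)·0.0721 = 1 + 1.6583 = 2.6583.
n_eff = 960 / 2.6583 = 361.1.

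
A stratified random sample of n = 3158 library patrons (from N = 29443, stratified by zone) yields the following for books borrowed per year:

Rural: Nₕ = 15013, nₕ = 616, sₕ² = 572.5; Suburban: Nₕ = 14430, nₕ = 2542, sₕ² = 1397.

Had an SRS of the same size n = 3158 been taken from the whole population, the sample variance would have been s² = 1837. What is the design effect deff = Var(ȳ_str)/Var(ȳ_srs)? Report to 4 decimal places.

Var(ȳ_str) = Σ Wₕ²(1−fₕ)sₕ²/nₕ with Wₕ = Nₕ/29443:
  Rural: (15013/29443)²·(1−616/15013)·572.5/616 = 0.23172354
  Suburban: (14430/29443)²·(1−2542/14430)·1397/2542 = 0.10875065
  → Var(ȳ_str) = 0.34047419.
Var(ȳ_srs) = (1 − 3158/29443)·1837/3158 = 0.51930554.
deff = 0.34047419 / 0.51930554 = 0.6556.

0.6556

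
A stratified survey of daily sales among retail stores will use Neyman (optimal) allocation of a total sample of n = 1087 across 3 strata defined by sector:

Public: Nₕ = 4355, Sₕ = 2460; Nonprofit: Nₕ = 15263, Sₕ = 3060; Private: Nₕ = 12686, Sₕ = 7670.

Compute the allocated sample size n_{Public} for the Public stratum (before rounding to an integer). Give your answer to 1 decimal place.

75.3

Neyman allocation: nₕ = n·NₕSₕ / Σⱼ NⱼSⱼ.
Σ NⱼSⱼ = 4355·2460 + 15263·3060 + 12686·7670 = 1.547197 × 10^8.
n_{Public} = 1087·4355·2460 / (1.547197 × 10^8) = 75.3.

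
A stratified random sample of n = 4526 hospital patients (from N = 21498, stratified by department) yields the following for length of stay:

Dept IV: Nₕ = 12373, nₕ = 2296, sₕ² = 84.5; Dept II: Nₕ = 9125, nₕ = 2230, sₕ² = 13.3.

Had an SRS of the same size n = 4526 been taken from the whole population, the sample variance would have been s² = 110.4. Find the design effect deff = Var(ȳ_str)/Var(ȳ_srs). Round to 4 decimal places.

0.5578

Var(ȳ_str) = Σ Wₕ²(1−fₕ)sₕ²/nₕ with Wₕ = Nₕ/21498:
  Dept IV: (12373/21498)²·(1−2296/12373)·84.5/2296 = 0.0099287592
  Dept II: (9125/21498)²·(1−2230/9125)·13.3/2230 = 8.1192853 × 10^-4
  → Var(ȳ_str) = 0.010740688.
Var(ȳ_srs) = (1 − 4526/21498)·110.4/4526 = 0.019257038.
deff = 0.010740688 / 0.019257038 = 0.5578.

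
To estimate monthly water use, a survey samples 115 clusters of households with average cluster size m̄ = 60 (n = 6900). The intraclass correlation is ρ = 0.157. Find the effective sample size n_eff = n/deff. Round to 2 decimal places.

deff = 1 + (60 − 1)·0.157 = 1 + 9.263 = 10.263.
n_eff = 6900 / 10.263 = 672.32.

672.32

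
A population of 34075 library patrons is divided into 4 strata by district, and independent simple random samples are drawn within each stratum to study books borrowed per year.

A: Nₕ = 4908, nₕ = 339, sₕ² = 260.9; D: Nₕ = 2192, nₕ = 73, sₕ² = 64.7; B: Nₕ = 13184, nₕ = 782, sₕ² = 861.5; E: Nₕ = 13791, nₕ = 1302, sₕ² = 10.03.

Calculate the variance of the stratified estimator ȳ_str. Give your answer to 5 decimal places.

0.17469

Var(ȳ_str) = Σₕ Wₕ²(1 − fₕ)sₕ²/nₕ with Wₕ = Nₕ/N, N = 34075.
A: Wₕ = 0.14403522; term = 0.14403522²·(1 − 0.06907090)·260.9/339 = 0.014863749.
D: Wₕ = 0.06432869; term = 0.06432869²·(1 − 0.03330292)·64.7/73 = 0.0035455303.
B: Wₕ = 0.38691123; term = 0.38691123²·(1 − 0.05931432)·861.5/782 = 0.15513712.
E: Wₕ = 0.40472487; term = 0.40472487²·(1 − 0.09440940)·10.03/1302 = 0.0011427248.
Sum = 0.17468912.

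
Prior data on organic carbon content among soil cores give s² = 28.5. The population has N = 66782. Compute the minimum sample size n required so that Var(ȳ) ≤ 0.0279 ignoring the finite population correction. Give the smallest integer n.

Without fpc, n₀ = s²/D = 28.5/0.0279 = 1021.5054.
Rounding up, n = 1022.

1022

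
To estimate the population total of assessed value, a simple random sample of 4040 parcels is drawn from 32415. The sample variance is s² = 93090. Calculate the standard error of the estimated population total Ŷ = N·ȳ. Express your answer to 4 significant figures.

145600

Var(Ŷ) = N²·Var(ȳ) = N²·(1 − n/N)·s²/n.
f = 4040/32415 = 0.12463366; Var(ȳ) = 0.87536634·93090/4040 = 20.170261.
Var(Ŷ) = 32415² · 20.170261 = 2.1193543 × 10^10.
SE(Ŷ) = √(2.1193543 × 10^10) = 145600.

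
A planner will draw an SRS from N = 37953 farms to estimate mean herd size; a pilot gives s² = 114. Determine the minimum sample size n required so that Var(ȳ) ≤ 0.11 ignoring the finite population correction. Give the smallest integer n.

Without fpc, n₀ = s²/D = 114/0.11 = 1036.3636.
Rounding up, n = 1037.

1037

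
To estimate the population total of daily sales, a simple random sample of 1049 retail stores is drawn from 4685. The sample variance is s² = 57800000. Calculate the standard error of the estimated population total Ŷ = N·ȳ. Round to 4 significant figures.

968800

Var(Ŷ) = N²·Var(ȳ) = N²·(1 − n/N)·s²/n.
f = 1049/4685 = 0.22390608; Var(ȳ) = 0.77609392·57800000/1049 = 42762.849.
Var(Ŷ) = 4685² · 42762.849 = 9.3861139 × 10^11.
SE(Ŷ) = √(9.3861139 × 10^11) = 968800.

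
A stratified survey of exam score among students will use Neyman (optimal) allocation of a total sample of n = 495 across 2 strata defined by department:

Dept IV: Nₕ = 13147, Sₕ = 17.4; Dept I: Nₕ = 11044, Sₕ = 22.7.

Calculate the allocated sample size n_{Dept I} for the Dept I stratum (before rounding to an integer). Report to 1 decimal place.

258.8

Neyman allocation: nₕ = n·NₕSₕ / Σⱼ NⱼSⱼ.
Σ NⱼSⱼ = 13147·17.4 + 11044·22.7 = 479456.6.
n_{Dept I} = 495·11044·22.7 / 479456.6 = 258.8.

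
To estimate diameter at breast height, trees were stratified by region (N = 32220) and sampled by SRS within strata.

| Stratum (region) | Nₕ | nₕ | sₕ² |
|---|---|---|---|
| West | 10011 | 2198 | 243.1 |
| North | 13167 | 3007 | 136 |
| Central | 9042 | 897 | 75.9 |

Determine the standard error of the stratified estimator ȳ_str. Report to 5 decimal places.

Var(ȳ_str) = Σₕ Wₕ²(1 − fₕ)sₕ²/nₕ with Wₕ = Nₕ/N, N = 32220.
West: Wₕ = 0.31070764; term = 0.31070764²·(1 − 0.21955849)·243.1/2198 = 0.008333002.
North: Wₕ = 0.40865922; term = 0.40865922²·(1 − 0.22837397)·136/3007 = 0.0058282068.
Central: Wₕ = 0.28063315; term = 0.28063315²·(1 − 0.09920372)·75.9/897 = 0.0060027997.
Sum = 0.020164009.
SE = √(0.020164009) = 0.14200.

0.14200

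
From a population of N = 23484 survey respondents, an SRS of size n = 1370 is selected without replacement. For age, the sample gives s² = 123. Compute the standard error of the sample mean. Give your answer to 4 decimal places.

0.2908

Under SRS without replacement, Var(ȳ) = (1 − f)·s²/n with f = n/N = 1370/23484 = 0.05833759.
Var(ȳ) = (1 − 0.05833759)·123/1370 = 0.94166241·0.089781022 = 0.084543413.
SE(ȳ) = √(0.084543413) = 0.2908.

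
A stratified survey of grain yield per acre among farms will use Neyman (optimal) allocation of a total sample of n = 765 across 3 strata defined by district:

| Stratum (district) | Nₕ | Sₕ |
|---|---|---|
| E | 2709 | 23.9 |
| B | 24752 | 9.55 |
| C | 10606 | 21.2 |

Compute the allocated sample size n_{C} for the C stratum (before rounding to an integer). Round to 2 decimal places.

Neyman allocation: nₕ = n·NₕSₕ / Σⱼ NⱼSⱼ.
Σ NⱼSⱼ = 2709·23.9 + 24752·9.55 + 10606·21.2 = 525973.9.
n_{C} = 765·10606·21.2 / 525973.9 = 327.03.

327.03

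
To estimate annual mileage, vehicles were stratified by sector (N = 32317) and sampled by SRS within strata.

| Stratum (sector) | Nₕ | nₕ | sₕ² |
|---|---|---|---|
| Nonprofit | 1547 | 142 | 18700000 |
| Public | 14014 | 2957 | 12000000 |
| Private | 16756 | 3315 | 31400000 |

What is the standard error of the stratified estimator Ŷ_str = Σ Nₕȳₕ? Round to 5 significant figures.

Var(Ŷ_str) = Σₕ Nₕ²(1 − fₕ)sₕ²/nₕ.
Nonprofit: 1547²·(1 − 142/1547)·18700000/142 = 2.8623313 × 10^11.
Public: 14014²·(1 − 2957/14014)·12000000/2957 = 6.2882434 × 10^11.
Private: 16756²·(1 − 3315/16756)·31400000/3315 = 2.1332809 × 10^12.
Sum = 3.0483384 × 10^12.
SE = √(3.0483384 × 10^12) = 1.7459 × 10^6.

1.7459 × 10^6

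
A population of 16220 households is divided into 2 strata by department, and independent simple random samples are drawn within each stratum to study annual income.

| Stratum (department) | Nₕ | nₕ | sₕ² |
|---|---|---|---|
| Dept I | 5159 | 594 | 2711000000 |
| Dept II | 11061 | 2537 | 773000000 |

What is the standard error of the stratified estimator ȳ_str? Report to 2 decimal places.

719.55

Var(ȳ_str) = Σₕ Wₕ²(1 − fₕ)sₕ²/nₕ with Wₕ = Nₕ/N, N = 16220.
Dept I: Wₕ = 0.31806412; term = 0.31806412²·(1 − 0.11513859)·2711000000/594 = 408552.32.
Dept II: Wₕ = 0.68193588; term = 0.68193588²·(1 − 0.22936443)·773000000/2537 = 109193.09.
Sum = 517745.41.
SE = √(517745.41) = 719.55.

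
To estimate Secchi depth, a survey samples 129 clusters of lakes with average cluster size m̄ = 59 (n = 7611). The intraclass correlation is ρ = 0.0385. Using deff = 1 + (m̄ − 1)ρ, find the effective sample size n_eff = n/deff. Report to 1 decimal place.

2354.2

deff = 1 + (59 − 1)·0.0385 = 1 + 2.233 = 3.233.
n_eff = 7611 / 3.233 = 2354.2.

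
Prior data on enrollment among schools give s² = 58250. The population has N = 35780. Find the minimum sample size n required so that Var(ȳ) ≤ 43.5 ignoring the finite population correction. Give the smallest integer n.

1340

Without fpc, n₀ = s²/D = 58250/43.5 = 1339.0805.
Rounding up, n = 1340.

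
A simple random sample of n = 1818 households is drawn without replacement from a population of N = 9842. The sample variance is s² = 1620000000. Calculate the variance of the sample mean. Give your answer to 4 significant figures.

Under SRS without replacement, Var(ȳ) = (1 − f)·s²/n with f = n/N = 1818/9842 = 0.18471855.
Var(ȳ) = (1 − 0.18471855)·1620000000/1818 = 0.81528145·891089.11 = 726488.42.

726500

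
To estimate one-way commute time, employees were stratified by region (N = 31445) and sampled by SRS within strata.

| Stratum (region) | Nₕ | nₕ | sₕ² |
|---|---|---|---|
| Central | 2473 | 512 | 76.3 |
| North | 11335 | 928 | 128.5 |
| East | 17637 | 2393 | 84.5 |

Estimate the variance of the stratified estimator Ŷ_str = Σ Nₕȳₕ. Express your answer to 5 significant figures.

2.6551 × 10^7

Var(Ŷ_str) = Σₕ Nₕ²(1 − fₕ)sₕ²/nₕ.
Central: 2473²·(1 − 512/2473)·76.3/512 = 722697.06.
North: 11335²·(1 − 928/11335)·128.5/928 = 1.6334364 × 10^7.
East: 17637²·(1 − 2393/17637)·84.5/2393 = 9.4937472 × 10^6.
Sum = 2.6550808 × 10^7.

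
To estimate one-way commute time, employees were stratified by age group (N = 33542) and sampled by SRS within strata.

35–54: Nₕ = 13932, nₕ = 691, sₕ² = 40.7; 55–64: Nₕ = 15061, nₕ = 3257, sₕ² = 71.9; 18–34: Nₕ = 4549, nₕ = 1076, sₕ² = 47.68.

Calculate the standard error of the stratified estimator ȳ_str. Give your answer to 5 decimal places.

0.11734

Var(ȳ_str) = Σₕ Wₕ²(1 − fₕ)sₕ²/nₕ with Wₕ = Nₕ/N, N = 33542.
35–54: Wₕ = 0.41535985; term = 0.41535985²·(1 − 0.04959805)·40.7/691 = 0.0096576776.
55–64: Wₕ = 0.44901914; term = 0.44901914²·(1 − 0.21625390)·71.9/3257 = 0.0034883193.
18–34: Wₕ = 0.13562101; term = 0.13562101²·(1 − 0.23653550)·47.68/1076 = 6.222527 × 10^-4.
Sum = 0.01376825.
SE = √(0.01376825) = 0.11734.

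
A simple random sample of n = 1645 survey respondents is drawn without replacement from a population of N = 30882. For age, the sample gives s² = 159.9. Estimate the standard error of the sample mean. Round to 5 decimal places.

0.30336

Under SRS without replacement, Var(ȳ) = (1 − f)·s²/n with f = n/N = 1645/30882 = 0.05326728.
Var(ȳ) = (1 − 0.05326728)·159.9/1645 = 0.94673272·0.097203647 = 0.092025874.
SE(ȳ) = √(0.092025874) = 0.30336.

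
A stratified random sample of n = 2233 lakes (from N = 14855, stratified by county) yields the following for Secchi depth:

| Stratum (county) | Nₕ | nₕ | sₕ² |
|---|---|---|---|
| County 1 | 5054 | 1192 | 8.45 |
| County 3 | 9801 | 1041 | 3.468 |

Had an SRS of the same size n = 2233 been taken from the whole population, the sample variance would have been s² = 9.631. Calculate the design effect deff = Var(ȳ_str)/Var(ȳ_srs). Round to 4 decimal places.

Var(ȳ_str) = Σ Wₕ²(1−fₕ)sₕ²/nₕ with Wₕ = Nₕ/14855:
  County 1: (5054/14855)²·(1−1192/5054)·8.45/1192 = 6.2702181 × 10^-4
  County 3: (9801/14855)²·(1−1041/9801)·3.468/1041 = 0.0012961568
  → Var(ȳ_str) = 0.0019231786.
Var(ȳ_srs) = (1 − 2233/14855)·9.631/2233 = 0.0036646979.
deff = 0.0019231786 / 0.0036646979 = 0.5248.

0.5248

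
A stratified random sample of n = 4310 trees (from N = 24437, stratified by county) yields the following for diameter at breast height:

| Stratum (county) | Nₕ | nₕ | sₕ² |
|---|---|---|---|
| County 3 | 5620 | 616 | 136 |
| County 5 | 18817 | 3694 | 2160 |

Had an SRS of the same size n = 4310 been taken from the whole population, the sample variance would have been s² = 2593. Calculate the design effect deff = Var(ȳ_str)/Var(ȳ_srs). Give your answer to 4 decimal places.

Var(ȳ_str) = Σ Wₕ²(1−fₕ)sₕ²/nₕ with Wₕ = Nₕ/24437:
  County 3: (5620/24437)²·(1−616/5620)·136/616 = 0.010397191
  County 5: (18817/24437)²·(1−3694/18817)·2160/3694 = 0.27864382
  → Var(ȳ_str) = 0.28904101.
Var(ȳ_srs) = (1 − 4310/24437)·2593/4310 = 0.49551454.
deff = 0.28904101 / 0.49551454 = 0.5833.

0.5833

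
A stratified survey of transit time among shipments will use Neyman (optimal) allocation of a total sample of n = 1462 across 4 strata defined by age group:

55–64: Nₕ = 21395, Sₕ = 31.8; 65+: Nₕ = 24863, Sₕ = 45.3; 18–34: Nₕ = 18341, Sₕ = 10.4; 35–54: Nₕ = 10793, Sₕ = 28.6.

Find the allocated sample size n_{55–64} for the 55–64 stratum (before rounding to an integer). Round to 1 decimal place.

Neyman allocation: nₕ = n·NₕSₕ / Σⱼ NⱼSⱼ.
Σ NⱼSⱼ = 21395·31.8 + 24863·45.3 + 18341·10.4 + 10793·28.6 = 2.3060811 × 10^6.
n_{55–64} = 1462·21395·31.8 / (2.3060811 × 10^6) = 431.3.

431.3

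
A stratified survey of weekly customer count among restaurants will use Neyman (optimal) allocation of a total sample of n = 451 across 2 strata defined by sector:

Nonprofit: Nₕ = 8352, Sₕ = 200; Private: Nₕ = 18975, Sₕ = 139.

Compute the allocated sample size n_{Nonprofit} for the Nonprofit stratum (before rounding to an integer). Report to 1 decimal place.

Neyman allocation: nₕ = n·NₕSₕ / Σⱼ NⱼSⱼ.
Σ NⱼSⱼ = 8352·200 + 18975·139 = 4.307925 × 10^6.
n_{Nonprofit} = 451·8352·200 / (4.307925 × 10^6) = 174.9.

174.9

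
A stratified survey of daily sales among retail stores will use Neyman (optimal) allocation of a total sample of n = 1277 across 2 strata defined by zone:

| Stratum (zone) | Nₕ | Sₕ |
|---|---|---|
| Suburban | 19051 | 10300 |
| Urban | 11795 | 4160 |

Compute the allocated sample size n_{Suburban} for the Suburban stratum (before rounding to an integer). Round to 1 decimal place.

Neyman allocation: nₕ = n·NₕSₕ / Σⱼ NⱼSⱼ.
Σ NⱼSⱼ = 19051·10300 + 11795·4160 = 2.452925 × 10^8.
n_{Suburban} = 1277·19051·10300 / (2.452925 × 10^8) = 1021.6.

1021.6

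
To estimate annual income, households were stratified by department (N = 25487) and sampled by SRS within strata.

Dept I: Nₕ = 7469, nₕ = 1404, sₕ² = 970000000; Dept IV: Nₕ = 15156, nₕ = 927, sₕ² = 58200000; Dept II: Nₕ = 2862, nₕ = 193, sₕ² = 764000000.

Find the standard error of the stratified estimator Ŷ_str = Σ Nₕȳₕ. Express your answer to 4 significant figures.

8.665 × 10^6

Var(Ŷ_str) = Σₕ Nₕ²(1 − fₕ)sₕ²/nₕ.
Dept I: 7469²·(1 − 1404/7469)·970000000/1404 = 3.1296653 × 10^13.
Dept IV: 15156²·(1 − 927/15156)·58200000/927 = 1.3539488 × 10^13.
Dept II: 2862²·(1 − 193/2862)·764000000/193 = 3.0238083 × 10^13.
Sum = 7.5074224 × 10^13.
SE = √(7.5074224 × 10^13) = 8.665 × 10^6.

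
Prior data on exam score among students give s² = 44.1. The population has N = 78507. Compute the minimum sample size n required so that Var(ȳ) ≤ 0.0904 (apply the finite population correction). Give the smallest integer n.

Without fpc, n₀ = s²/D = 44.1/0.0904 = 487.8319.
With fpc, (1 − n/N)·s²/n ≤ D requires n ≥ n₀/(1 + n₀/N) = 487.8319/(1 + 487.8319/78507) = 484.8193.
Rounding up, n = 485.

485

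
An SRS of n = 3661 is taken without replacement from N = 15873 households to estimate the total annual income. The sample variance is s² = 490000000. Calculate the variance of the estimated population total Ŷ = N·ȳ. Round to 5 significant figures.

Var(Ŷ) = N²·Var(ȳ) = N²·(1 − n/N)·s²/n.
f = 3661/15873 = 0.23064323; Var(ȳ) = 0.76935677·490000000/3661 = 102973.18.
Var(Ŷ) = 15873² · 102973.18 = 2.5944312 × 10^13.

2.5944 × 10^13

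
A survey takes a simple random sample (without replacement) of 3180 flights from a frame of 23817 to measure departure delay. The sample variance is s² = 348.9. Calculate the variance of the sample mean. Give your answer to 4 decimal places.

Under SRS without replacement, Var(ȳ) = (1 − f)·s²/n with f = n/N = 3180/23817 = 0.13351808.
Var(ȳ) = (1 − 0.13351808)·348.9/3180 = 0.86648192·0.10971698 = 0.095067781.

0.0951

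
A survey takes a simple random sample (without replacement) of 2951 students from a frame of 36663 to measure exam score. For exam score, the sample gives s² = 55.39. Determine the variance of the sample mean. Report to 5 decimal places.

0.01726

Under SRS without replacement, Var(ȳ) = (1 − f)·s²/n with f = n/N = 2951/36663 = 0.08048987.
Var(ȳ) = (1 − 0.08048987)·55.39/2951 = 0.91951013·0.018769909 = 0.017259121.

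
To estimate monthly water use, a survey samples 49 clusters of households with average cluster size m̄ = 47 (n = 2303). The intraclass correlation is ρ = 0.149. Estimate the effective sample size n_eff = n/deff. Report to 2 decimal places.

293.23

deff = 1 + (47 − 1)·0.149 = 1 + 6.854 = 7.854.
n_eff = 2303 / 7.854 = 293.23.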